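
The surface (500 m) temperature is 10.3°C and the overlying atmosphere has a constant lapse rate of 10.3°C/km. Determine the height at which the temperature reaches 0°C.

Height above start = (10.3 − 0) / 10.3 = 1 km
Altitude = 500 m + 1000 m = 1500 m

1500 m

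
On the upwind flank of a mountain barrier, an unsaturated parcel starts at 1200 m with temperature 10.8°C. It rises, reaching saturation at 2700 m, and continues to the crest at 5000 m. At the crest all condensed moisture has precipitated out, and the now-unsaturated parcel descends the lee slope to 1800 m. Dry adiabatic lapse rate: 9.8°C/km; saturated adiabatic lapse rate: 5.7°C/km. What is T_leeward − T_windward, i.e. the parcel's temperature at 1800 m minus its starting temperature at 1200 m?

+3.55°C

From 1200 m to 2700 m (dry): cools by 9.8 × 1.5 = 14.7°C, giving -3.9°C.
From 2700 m to 5000 m (saturated): cools by 5.7 × 2.3 = 13.11°C, giving -17.01°C.
From 5000 m to 1800 m (dry descent): warms by 9.8 × 3.2 = 31.36°C, giving 14.35°C.
Net change vs windward start: 14.35 − 10.8 = +3.55°C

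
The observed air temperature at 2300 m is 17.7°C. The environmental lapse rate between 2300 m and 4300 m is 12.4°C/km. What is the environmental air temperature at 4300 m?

-7.1°C

2300–4300 m, environmental: Δz = 2 km ⇒ ΔT = -24.8°C; T = -7.1°C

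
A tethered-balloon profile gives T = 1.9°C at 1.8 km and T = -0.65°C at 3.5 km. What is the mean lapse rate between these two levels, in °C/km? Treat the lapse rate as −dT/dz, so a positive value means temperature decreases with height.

Γ = −ΔT/Δz = (1.9 − (-0.65)) / (3500 − 1800) m
  = 2.55°C / 1.7 km = 1.5°C/km

1.5°C/km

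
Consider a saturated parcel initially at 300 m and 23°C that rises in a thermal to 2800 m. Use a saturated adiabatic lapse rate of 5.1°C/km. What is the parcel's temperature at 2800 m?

10.25°C

300 → 2800 m (saturated adiabatic, 5.1°C/km): ΔT = -5.1 × 2.5 = -12.75°C → T = 10.25°C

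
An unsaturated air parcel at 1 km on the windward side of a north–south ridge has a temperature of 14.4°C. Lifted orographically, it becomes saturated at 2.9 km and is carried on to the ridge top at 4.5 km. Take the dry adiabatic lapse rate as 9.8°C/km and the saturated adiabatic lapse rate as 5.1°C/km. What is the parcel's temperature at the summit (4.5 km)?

-12.38°C

1000–2900 m, dry: Δz = 1.9 km ⇒ ΔT = -18.62°C; T = -4.22°C
2900–4500 m, saturated: Δz = 1.6 km ⇒ ΔT = -8.16°C; T = -12.38°C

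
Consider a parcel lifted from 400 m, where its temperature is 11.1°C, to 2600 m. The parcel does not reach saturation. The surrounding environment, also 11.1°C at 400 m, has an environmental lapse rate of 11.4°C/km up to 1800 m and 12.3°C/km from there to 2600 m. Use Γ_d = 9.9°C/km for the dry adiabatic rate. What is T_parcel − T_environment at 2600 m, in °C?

Parcel:
  400 → 2600 m (dry, 9.9°C/km): ΔT = -9.9 × 2.2 = -21.78°C → T = -10.68°C
Environment:
  400 → 1800 m (environment, lower layer, 11.4°C/km): ΔT = -11.4 × 1.4 = -15.96°C → T = -4.86°C
  1800 → 2600 m (environment, upper layer, 12.3°C/km): ΔT = -12.3 × 0.8 = -9.84°C → T = -14.7°C
T_parcel − T_env = -10.68 − (-14.7) = +4.02°C

+4.02°C (parcel warmer than environment)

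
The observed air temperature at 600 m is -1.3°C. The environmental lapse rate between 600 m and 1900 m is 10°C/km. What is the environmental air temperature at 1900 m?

-14.3°C

600–1900 m, environmental: Δz = 1.3 km ⇒ ΔT = -13°C; T = -14.3°C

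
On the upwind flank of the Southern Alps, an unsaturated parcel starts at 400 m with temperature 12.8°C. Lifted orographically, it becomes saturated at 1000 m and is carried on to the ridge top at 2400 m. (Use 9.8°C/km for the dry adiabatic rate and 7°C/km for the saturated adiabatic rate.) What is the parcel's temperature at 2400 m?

-2.88°C

400 → 1000 m (dry, 9.8°C/km): ΔT = -9.8 × 0.6 = -5.88°C → T = 6.92°C
1000 → 2400 m (saturated, 7°C/km): ΔT = -7 × 1.4 = -9.8°C → T = -2.88°C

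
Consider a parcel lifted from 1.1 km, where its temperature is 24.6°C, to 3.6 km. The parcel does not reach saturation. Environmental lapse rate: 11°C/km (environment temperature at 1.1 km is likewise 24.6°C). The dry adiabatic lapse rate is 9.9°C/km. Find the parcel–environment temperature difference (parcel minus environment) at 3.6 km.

+2.75°C (parcel warmer than environment)

Parcel:
  From 1100 m to 3600 m (dry): cools by 9.9 × 2.5 = 24.75°C, giving -0.15°C.
Environment:
  From 1100 m to 3600 m (environment): cools by 11 × 2.5 = 27.5°C, giving -2.9°C.
T_parcel − T_env = -0.15 − (-2.9) = +2.75°C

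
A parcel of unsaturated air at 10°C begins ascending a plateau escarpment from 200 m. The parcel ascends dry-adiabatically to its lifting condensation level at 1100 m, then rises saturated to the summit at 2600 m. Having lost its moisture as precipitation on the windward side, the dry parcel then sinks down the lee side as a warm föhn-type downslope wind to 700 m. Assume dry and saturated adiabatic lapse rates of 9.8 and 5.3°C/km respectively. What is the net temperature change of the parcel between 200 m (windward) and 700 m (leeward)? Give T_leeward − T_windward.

+1.85°C

200–1100 m, dry: Δz = 0.9 km ⇒ ΔT = -8.82°C; T = 1.18°C
1100–2600 m, saturated: Δz = 1.5 km ⇒ ΔT = -7.95°C; T = -6.77°C
2600–700 m, dry descent: Δz = 1.9 km ⇒ ΔT = +18.62°C; T = 11.85°C
Net change vs windward start: 11.85 − 10 = +1.85°C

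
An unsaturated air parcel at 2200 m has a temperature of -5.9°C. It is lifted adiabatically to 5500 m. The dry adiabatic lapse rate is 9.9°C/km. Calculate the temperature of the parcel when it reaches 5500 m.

-38.57°C

Dry adiabatic to 5500 m: -9.9 × 3.3 km = -32.67°C, so T = -38.57°C.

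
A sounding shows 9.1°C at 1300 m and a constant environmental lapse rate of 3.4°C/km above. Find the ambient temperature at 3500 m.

Environmental to 3500 m: -3.4 × 2.2 km = -7.48°C, so T = 1.62°C.

1.62°C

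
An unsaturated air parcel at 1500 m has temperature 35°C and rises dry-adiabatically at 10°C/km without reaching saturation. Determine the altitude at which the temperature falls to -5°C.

5500 m

Height above start = (35 − (-5)) / 10 = 4 km
Altitude = 1500 m + 4000 m = 5500 m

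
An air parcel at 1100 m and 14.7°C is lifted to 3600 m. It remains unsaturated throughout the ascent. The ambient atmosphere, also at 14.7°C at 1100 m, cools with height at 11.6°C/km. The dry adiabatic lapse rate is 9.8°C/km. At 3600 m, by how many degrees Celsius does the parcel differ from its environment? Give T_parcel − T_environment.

+4.5°C (parcel warmer than environment)

Parcel:
  1100–3600 m, dry: Δz = 2.5 km ⇒ ΔT = -24.5°C; T = -9.8°C
Environment:
  1100–3600 m, environment: Δz = 2.5 km ⇒ ΔT = -29°C; T = -14.3°C
T_parcel − T_env = -9.8 − (-14.3) = +4.5°C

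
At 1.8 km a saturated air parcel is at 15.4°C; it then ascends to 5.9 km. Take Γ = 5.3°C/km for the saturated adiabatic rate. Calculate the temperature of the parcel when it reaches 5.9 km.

-6.33°C

1800 → 5900 m (saturated adiabatic, 5.3°C/km): ΔT = -5.3 × 4.1 = -21.73°C → T = -6.33°C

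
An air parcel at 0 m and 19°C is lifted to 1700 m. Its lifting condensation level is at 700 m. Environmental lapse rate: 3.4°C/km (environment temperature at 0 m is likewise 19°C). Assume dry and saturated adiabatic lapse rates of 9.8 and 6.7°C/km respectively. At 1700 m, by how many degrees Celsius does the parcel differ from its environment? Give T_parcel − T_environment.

-7.78°C (parcel cooler than environment)

Parcel:
  0 → 700 m (dry, 9.8°C/km): ΔT = -9.8 × 0.7 = -6.86°C → T = 12.14°C
  700 → 1700 m (saturated, 6.7°C/km): ΔT = -6.7 × 1 = -6.7°C → T = 5.44°C
Environment:
  0 → 1700 m (environment, 3.4°C/km): ΔT = -3.4 × 1.7 = -5.78°C → T = 13.22°C
T_parcel − T_env = 5.44 − 13.22 = -7.78°C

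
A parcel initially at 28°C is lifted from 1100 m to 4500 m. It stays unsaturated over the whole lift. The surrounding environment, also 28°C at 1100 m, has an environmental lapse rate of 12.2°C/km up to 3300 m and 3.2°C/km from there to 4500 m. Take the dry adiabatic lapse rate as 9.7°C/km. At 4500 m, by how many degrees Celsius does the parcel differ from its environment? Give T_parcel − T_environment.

-2.3°C (parcel cooler than environment)

Parcel:
  1100–4500 m, dry: Δz = 3.4 km ⇒ ΔT = -32.98°C; T = -4.98°C
Environment:
  1100–3300 m, environment, lower layer: Δz = 2.2 km ⇒ ΔT = -26.84°C; T = 1.16°C
  3300–4500 m, environment, upper layer: Δz = 1.2 km ⇒ ΔT = -3.84°C; T = -2.68°C
T_parcel − T_env = -4.98 − (-2.68) = -2.3°C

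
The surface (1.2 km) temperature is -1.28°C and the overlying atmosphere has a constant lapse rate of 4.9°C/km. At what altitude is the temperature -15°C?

Height above start = (-1.28 − (-15)) / 4.9 = 2.8 km
Altitude = 1200 m + 2800 m = 4000 m

4 km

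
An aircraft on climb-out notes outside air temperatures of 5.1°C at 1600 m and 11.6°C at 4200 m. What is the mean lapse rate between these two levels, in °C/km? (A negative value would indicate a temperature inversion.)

Γ = −ΔT/Δz = (5.1 − 11.6) / (4200 − 1600) m
  = -6.5°C / 2.6 km = -2.5°C/km

-2.5°C/km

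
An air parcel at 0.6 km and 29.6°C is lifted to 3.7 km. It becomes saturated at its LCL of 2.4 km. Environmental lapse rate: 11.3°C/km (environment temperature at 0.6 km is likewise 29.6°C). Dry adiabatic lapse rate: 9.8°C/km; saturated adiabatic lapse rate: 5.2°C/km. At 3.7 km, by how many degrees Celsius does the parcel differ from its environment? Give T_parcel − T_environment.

+10.63°C (parcel warmer than environment)

Parcel:
  From 600 m to 2400 m (dry): cools by 9.8 × 1.8 = 17.64°C, giving 11.96°C.
  From 2400 m to 3700 m (saturated): cools by 5.2 × 1.3 = 6.76°C, giving 5.2°C.
Environment:
  From 600 m to 3700 m (environment): cools by 11.3 × 3.1 = 35.03°C, giving -5.43°C.
T_parcel − T_env = 5.2 − (-5.43) = +10.63°C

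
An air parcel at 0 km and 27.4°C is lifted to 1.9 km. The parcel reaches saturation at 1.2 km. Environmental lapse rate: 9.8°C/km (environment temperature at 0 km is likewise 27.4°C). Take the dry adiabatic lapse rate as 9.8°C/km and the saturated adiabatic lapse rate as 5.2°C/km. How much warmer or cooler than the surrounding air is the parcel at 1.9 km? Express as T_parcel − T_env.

Parcel:
  Dry to 1200 m: -9.8 × 1.2 km = -11.76°C, so T = 15.64°C.
  Saturated to 1900 m: -5.2 × 0.7 km = -3.64°C, so T = 12°C.
Environment:
  Environment to 1900 m: -9.8 × 1.9 km = -18.62°C, so T = 8.78°C.
T_parcel − T_env = 12 − 8.78 = +3.22°C

+3.22°C (parcel warmer than environment)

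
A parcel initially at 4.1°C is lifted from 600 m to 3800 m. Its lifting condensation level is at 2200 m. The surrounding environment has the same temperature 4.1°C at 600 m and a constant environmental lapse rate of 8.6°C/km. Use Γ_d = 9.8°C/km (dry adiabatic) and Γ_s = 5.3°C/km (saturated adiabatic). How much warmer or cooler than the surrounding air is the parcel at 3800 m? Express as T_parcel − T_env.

+3.36°C (parcel warmer than environment)

Parcel:
  600–2200 m, dry: Δz = 1.6 km ⇒ ΔT = -15.68°C; T = -11.58°C
  2200–3800 m, saturated: Δz = 1.6 km ⇒ ΔT = -8.48°C; T = -20.06°C
Environment:
  600–3800 m, environment: Δz = 3.2 km ⇒ ΔT = -27.52°C; T = -23.42°C
T_parcel − T_env = -20.06 − (-23.42) = +3.36°C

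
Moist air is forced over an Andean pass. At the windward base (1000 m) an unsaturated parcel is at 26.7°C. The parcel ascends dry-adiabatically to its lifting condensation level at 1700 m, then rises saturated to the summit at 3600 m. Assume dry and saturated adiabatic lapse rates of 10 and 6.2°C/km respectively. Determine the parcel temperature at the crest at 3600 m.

7.92°C

1000–1700 m, dry: Δz = 0.7 km ⇒ ΔT = -7°C; T = 19.7°C
1700–3600 m, saturated: Δz = 1.9 km ⇒ ΔT = -11.78°C; T = 7.92°C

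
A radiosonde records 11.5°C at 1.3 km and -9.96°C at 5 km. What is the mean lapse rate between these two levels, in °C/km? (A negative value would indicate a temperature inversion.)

Γ = −ΔT/Δz = (11.5 − (-9.96)) / (5000 − 1300) m
  = 21.46°C / 3.7 km = 5.8°C/km

5.8°C/km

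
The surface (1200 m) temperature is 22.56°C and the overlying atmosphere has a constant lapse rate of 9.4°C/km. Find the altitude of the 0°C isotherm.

Height above start = (22.56 − 0) / 9.4 = 2.4 km
Altitude = 1200 m + 2400 m = 3600 m

3600 m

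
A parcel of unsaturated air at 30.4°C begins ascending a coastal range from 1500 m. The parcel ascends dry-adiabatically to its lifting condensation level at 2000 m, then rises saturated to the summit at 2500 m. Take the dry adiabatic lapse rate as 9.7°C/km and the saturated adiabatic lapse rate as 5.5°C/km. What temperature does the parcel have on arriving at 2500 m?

22.8°C

1500 → 2000 m (dry, 9.7°C/km): ΔT = -9.7 × 0.5 = -4.85°C → T = 25.55°C
2000 → 2500 m (saturated, 5.5°C/km): ΔT = -5.5 × 0.5 = -2.75°C → T = 22.8°C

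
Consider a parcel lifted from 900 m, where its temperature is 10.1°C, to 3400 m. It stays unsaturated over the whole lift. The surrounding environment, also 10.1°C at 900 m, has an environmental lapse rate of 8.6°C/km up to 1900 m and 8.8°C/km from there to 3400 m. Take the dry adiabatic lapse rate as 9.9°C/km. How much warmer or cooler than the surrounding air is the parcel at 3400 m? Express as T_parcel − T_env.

-2.95°C (parcel cooler than environment)

Parcel:
  900–3400 m, dry: Δz = 2.5 km ⇒ ΔT = -24.75°C; T = -14.65°C
Environment:
  900–1900 m, environment, lower layer: Δz = 1 km ⇒ ΔT = -8.6°C; T = 1.5°C
  1900–3400 m, environment, upper layer: Δz = 1.5 km ⇒ ΔT = -13.2°C; T = -11.7°C
T_parcel − T_env = -14.65 − (-11.7) = -2.95°C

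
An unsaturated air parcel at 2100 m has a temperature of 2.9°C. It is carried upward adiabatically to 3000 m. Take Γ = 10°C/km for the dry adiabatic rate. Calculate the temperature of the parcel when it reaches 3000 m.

-6.1°C

From 2100 m to 3000 m (dry adiabatic): cools by 10 × 0.9 = 9°C, giving -6.1°C.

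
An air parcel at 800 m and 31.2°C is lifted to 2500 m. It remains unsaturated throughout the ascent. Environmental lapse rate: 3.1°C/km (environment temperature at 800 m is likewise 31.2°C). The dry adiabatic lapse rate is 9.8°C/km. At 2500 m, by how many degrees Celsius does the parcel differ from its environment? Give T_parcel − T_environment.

Parcel:
  800 → 2500 m (dry, 9.8°C/km): ΔT = -9.8 × 1.7 = -16.66°C → T = 14.54°C
Environment:
  800 → 2500 m (environment, 3.1°C/km): ΔT = -3.1 × 1.7 = -5.27°C → T = 25.93°C
T_parcel − T_env = 14.54 − 25.93 = -11.39°C

-11.39°C (parcel cooler than environment)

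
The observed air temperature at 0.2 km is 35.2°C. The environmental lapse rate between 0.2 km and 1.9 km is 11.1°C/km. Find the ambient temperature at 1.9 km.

16.33°C

200 → 1900 m (environmental, 11.1°C/km): ΔT = -11.1 × 1.7 = -18.87°C → T = 16.33°C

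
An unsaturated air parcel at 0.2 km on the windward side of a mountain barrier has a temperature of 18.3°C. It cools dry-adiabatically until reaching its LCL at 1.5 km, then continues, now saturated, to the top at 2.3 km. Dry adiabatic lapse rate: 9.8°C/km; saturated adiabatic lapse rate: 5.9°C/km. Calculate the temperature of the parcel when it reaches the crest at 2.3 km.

0.84°C

200 → 1500 m (dry, 9.8°C/km): ΔT = -9.8 × 1.3 = -12.74°C → T = 5.56°C
1500 → 2300 m (saturated, 5.9°C/km): ΔT = -5.9 × 0.8 = -4.72°C → T = 0.84°C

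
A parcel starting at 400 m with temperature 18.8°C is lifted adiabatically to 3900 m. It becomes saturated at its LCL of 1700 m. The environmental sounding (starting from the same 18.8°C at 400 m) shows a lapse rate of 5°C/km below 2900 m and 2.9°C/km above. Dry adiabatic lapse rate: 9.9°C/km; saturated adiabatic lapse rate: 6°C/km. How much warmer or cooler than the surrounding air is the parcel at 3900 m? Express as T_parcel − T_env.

Parcel:
  Dry to 1700 m: -9.9 × 1.3 km = -12.87°C, so T = 5.93°C.
  Saturated to 3900 m: -6 × 2.2 km = -13.2°C, so T = -7.27°C.
Environment:
  Environment, lower layer to 2900 m: -5 × 2.5 km = -12.5°C, so T = 6.3°C.
  Environment, upper layer to 3900 m: -2.9 × 1 km = -2.9°C, so T = 3.4°C.
T_parcel − T_env = -7.27 − 3.4 = -10.67°C

-10.67°C (parcel cooler than environment)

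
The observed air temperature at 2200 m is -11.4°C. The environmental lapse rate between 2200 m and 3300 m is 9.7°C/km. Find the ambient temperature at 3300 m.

-22.07°C

2200 → 3300 m (environmental, 9.7°C/km): ΔT = -9.7 × 1.1 = -10.67°C → T = -22.07°C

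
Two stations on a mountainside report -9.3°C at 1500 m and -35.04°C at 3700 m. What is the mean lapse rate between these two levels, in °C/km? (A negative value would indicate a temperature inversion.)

Γ = −ΔT/Δz = (-9.3 − (-35.04)) / (3700 − 1500) m
  = 25.74°C / 2.2 km = 11.7°C/km

11.7°C/km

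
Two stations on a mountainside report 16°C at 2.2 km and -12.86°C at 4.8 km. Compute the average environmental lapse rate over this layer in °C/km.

11.1°C/km

Γ = −ΔT/Δz = (16 − (-12.86)) / (4800 − 2200) m
  = 28.86°C / 2.6 km = 11.1°C/km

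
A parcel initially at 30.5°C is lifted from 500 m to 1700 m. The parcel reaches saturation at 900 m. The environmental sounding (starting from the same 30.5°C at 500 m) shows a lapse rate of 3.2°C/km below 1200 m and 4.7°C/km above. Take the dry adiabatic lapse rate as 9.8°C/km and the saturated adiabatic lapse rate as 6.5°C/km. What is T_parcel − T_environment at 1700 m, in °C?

Parcel:
  500–900 m, dry: Δz = 0.4 km ⇒ ΔT = -3.92°C; T = 26.58°C
  900–1700 m, saturated: Δz = 0.8 km ⇒ ΔT = -5.2°C; T = 21.38°C
Environment:
  500–1200 m, environment, lower layer: Δz = 0.7 km ⇒ ΔT = -2.24°C; T = 28.26°C
  1200–1700 m, environment, upper layer: Δz = 0.5 km ⇒ ΔT = -2.35°C; T = 25.91°C
T_parcel − T_env = 21.38 − 25.91 = -4.53°C

-4.53°C (parcel cooler than environment)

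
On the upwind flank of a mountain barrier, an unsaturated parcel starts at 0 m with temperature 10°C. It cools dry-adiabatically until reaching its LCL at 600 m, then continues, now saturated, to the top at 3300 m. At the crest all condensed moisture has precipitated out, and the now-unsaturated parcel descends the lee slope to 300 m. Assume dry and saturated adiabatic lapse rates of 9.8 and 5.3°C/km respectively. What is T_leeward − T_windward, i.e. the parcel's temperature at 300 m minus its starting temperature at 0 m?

From 0 m to 600 m (dry): cools by 9.8 × 0.6 = 5.88°C, giving 4.12°C.
From 600 m to 3300 m (saturated): cools by 5.3 × 2.7 = 14.31°C, giving -10.19°C.
From 3300 m to 300 m (dry descent): warms by 9.8 × 3 = 29.4°C, giving 19.21°C.
Net change vs windward start: 19.21 − 10 = +9.21°C

+9.21°C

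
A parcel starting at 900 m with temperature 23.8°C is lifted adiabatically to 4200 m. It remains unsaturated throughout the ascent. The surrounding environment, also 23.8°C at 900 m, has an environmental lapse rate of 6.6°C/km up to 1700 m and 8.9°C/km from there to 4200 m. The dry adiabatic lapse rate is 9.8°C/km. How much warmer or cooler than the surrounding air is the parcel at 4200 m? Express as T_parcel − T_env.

Parcel:
  900–4200 m, dry: Δz = 3.3 km ⇒ ΔT = -32.34°C; T = -8.54°C
Environment:
  900–1700 m, environment, lower layer: Δz = 0.8 km ⇒ ΔT = -5.28°C; T = 18.52°C
  1700–4200 m, environment, upper layer: Δz = 2.5 km ⇒ ΔT = -22.25°C; T = -3.73°C
T_parcel − T_env = -8.54 − (-3.73) = -4.81°C

-4.81°C (parcel cooler than environment)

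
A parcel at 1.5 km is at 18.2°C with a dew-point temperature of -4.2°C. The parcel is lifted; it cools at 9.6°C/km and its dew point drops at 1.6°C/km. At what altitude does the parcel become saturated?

T and T_d converge at 9.6 − 1.6 = 8°C per km
Height above start = (18.2 − (-4.2)) / 8 = 2.8 km
LCL altitude = 1500 m + 2800 m = 4300 m

4.3 km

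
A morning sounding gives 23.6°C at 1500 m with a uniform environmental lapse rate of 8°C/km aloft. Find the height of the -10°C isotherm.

5700 m

Height above start = (23.6 − (-10)) / 8 = 4.2 km
Altitude = 1500 m + 4200 m = 5700 m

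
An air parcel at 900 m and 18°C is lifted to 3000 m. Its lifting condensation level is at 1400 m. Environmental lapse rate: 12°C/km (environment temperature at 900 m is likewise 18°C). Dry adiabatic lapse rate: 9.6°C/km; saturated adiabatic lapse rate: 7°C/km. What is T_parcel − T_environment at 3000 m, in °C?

Parcel:
  From 900 m to 1400 m (dry): cools by 9.6 × 0.5 = 4.8°C, giving 13.2°C.
  From 1400 m to 3000 m (saturated): cools by 7 × 1.6 = 11.2°C, giving 2°C.
Environment:
  From 900 m to 3000 m (environment): cools by 12 × 2.1 = 25.2°C, giving -7.2°C.
T_parcel − T_env = 2 − (-7.2) = +9.2°C

+9.2°C (parcel warmer than environment)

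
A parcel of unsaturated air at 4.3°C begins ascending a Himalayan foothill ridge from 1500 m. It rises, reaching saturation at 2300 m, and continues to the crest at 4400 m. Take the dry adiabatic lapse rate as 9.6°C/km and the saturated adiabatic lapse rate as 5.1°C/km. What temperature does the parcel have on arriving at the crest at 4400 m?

-14.09°C

1500 → 2300 m (dry, 9.6°C/km): ΔT = -9.6 × 0.8 = -7.68°C → T = -3.38°C
2300 → 4400 m (saturated, 5.1°C/km): ΔT = -5.1 × 2.1 = -10.71°C → T = -14.09°C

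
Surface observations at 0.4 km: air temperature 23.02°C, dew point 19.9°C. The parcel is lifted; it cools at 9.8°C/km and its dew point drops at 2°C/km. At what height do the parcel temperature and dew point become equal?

0.8 km

T and T_d converge at 9.8 − 2 = 7.8°C per km
Height above start = (23.02 − 19.9) / 7.8 = 0.4 km
LCL altitude = 400 m + 400 m = 800 m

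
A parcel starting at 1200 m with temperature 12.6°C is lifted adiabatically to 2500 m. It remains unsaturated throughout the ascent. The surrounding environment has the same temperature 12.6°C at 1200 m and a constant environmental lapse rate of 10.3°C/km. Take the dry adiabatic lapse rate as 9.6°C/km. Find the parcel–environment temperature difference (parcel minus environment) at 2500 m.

Parcel:
  Dry to 2500 m: -9.6 × 1.3 km = -12.48°C, so T = 0.12°C.
Environment:
  Environment to 2500 m: -10.3 × 1.3 km = -13.39°C, so T = -0.79°C.
T_parcel − T_env = 0.12 − (-0.79) = +0.91°C

+0.91°C (parcel warmer than environment)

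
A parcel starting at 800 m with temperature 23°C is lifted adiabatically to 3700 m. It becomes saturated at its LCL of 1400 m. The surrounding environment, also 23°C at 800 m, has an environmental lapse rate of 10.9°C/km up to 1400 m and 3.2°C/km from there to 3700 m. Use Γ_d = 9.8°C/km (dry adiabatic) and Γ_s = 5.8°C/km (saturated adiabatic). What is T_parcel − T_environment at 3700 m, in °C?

-5.32°C (parcel cooler than environment)

Parcel:
  Dry to 1400 m: -9.8 × 0.6 km = -5.88°C, so T = 17.12°C.
  Saturated to 3700 m: -5.8 × 2.3 km = -13.34°C, so T = 3.78°C.
Environment:
  Environment, lower layer to 1400 m: -10.9 × 0.6 km = -6.54°C, so T = 16.46°C.
  Environment, upper layer to 3700 m: -3.2 × 2.3 km = -7.36°C, so T = 9.1°C.
T_parcel − T_env = 3.78 − 9.1 = -5.32°C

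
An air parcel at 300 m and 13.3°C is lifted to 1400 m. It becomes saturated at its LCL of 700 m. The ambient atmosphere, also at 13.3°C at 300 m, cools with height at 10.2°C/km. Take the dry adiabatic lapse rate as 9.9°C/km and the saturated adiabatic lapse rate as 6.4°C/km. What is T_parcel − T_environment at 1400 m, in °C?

Parcel:
  Dry to 700 m: -9.9 × 0.4 km = -3.96°C, so T = 9.34°C.
  Saturated to 1400 m: -6.4 × 0.7 km = -4.48°C, so T = 4.86°C.
Environment:
  Environment to 1400 m: -10.2 × 1.1 km = -11.22°C, so T = 2.08°C.
T_parcel − T_env = 4.86 − 2.08 = +2.78°C

+2.78°C (parcel warmer than environment)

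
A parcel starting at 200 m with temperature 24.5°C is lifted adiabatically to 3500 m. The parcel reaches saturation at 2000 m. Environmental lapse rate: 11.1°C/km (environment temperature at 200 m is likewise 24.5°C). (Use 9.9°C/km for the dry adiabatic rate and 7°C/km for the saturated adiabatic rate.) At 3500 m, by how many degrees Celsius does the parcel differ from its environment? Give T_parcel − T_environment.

Parcel:
  From 200 m to 2000 m (dry): cools by 9.9 × 1.8 = 17.82°C, giving 6.68°C.
  From 2000 m to 3500 m (saturated): cools by 7 × 1.5 = 10.5°C, giving -3.82°C.
Environment:
  From 200 m to 3500 m (environment): cools by 11.1 × 3.3 = 36.63°C, giving -12.13°C.
T_parcel − T_env = -3.82 − (-12.13) = +8.31°C

+8.31°C (parcel warmer than environment)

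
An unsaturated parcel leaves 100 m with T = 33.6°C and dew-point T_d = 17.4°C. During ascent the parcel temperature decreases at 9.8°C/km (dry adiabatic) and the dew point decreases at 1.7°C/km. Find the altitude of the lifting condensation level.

2100 m

T and T_d converge at 9.8 − 1.7 = 8.1°C per km
Height above start = (33.6 − 17.4) / 8.1 = 2 km
LCL altitude = 100 m + 2000 m = 2100 m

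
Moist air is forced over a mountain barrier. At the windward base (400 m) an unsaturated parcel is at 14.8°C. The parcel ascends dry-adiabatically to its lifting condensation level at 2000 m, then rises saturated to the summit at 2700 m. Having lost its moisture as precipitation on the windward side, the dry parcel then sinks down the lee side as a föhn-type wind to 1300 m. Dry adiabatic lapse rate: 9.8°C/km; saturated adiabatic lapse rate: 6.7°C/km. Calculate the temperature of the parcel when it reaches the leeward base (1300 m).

8.15°C

400–2000 m, dry: Δz = 1.6 km ⇒ ΔT = -15.68°C; T = -0.88°C
2000–2700 m, saturated: Δz = 0.7 km ⇒ ΔT = -4.69°C; T = -5.57°C
2700–1300 m, dry descent: Δz = 1.4 km ⇒ ΔT = +13.72°C; T = 8.15°C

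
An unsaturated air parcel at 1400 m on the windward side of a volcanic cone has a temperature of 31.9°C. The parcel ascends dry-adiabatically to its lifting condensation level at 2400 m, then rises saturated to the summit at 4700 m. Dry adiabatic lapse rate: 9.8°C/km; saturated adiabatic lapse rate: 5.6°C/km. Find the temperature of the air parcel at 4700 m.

1400 → 2400 m (dry, 9.8°C/km): ΔT = -9.8 × 1 = -9.8°C → T = 22.1°C
2400 → 4700 m (saturated, 5.6°C/km): ΔT = -5.6 × 2.3 = -12.88°C → T = 9.22°C

9.22°C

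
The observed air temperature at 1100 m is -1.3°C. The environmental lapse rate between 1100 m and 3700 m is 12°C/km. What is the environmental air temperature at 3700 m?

-32.5°C

Environmental to 3700 m: -12 × 2.6 km = -31.2°C, so T = -32.5°C.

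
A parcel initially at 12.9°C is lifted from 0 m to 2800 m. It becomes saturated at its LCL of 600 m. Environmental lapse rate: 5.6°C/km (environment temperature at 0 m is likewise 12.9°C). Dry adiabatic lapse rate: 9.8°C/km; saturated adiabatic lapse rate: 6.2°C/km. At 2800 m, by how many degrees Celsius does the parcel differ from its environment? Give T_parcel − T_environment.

-3.84°C (parcel cooler than environment)

Parcel:
  0–600 m, dry: Δz = 0.6 km ⇒ ΔT = -5.88°C; T = 7.02°C
  600–2800 m, saturated: Δz = 2.2 km ⇒ ΔT = -13.64°C; T = -6.62°C
Environment:
  0–2800 m, environment: Δz = 2.8 km ⇒ ΔT = -15.68°C; T = -2.78°C
T_parcel − T_env = -6.62 − (-2.78) = -3.84°C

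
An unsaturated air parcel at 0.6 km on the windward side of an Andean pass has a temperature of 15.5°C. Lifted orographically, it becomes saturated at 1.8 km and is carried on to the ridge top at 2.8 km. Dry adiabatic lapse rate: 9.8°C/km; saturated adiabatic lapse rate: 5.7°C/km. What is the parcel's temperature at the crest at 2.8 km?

-1.96°C

Dry to 1800 m: -9.8 × 1.2 km = -11.76°C, so T = 3.74°C.
Saturated to 2800 m: -5.7 × 1 km = -5.7°C, so T = -1.96°C.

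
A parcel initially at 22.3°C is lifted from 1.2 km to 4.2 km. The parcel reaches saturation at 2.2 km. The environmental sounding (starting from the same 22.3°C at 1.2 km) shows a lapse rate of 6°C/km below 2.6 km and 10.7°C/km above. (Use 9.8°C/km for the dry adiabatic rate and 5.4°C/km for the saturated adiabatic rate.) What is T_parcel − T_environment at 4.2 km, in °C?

+4.92°C (parcel warmer than environment)

Parcel:
  1200 → 2200 m (dry, 9.8°C/km): ΔT = -9.8 × 1 = -9.8°C → T = 12.5°C
  2200 → 4200 m (saturated, 5.4°C/km): ΔT = -5.4 × 2 = -10.8°C → T = 1.7°C
Environment:
  1200 → 2600 m (environment, lower layer, 6°C/km): ΔT = -6 × 1.4 = -8.4°C → T = 13.9°C
  2600 → 4200 m (environment, upper layer, 10.7°C/km): ΔT = -10.7 × 1.6 = -17.12°C → T = -3.22°C
T_parcel − T_env = 1.7 − (-3.22) = +4.92°C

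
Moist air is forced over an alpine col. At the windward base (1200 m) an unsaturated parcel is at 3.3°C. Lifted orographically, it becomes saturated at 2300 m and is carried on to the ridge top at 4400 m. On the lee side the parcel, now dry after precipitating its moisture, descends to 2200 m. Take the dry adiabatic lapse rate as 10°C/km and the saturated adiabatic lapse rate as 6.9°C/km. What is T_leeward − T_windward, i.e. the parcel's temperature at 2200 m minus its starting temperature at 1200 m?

-3.49°C

1200 → 2300 m (dry, 10°C/km): ΔT = -10 × 1.1 = -11°C → T = -7.7°C
2300 → 4400 m (saturated, 6.9°C/km): ΔT = -6.9 × 2.1 = -14.49°C → T = -22.19°C
4400 → 2200 m (dry descent, 10°C/km): ΔT = +10 × 2.2 = +22°C → T = -0.19°C
Net change vs windward start: -0.19 − 3.3 = -3.49°C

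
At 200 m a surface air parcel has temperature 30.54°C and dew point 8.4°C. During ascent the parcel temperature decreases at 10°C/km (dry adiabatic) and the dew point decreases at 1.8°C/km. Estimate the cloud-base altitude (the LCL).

T and T_d converge at 10 − 1.8 = 8.2°C per km
Height above start = (30.54 − 8.4) / 8.2 = 2.7 km
LCL altitude = 200 m + 2700 m = 2900 m

2900 m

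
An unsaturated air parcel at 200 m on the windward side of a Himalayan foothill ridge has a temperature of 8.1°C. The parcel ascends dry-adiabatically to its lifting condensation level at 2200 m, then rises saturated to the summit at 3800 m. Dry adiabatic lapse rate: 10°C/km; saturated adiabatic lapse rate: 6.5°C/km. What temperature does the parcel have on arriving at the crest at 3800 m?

-22.3°C

From 200 m to 2200 m (dry): cools by 10 × 2 = 20°C, giving -11.9°C.
From 2200 m to 3800 m (saturated): cools by 6.5 × 1.6 = 10.4°C, giving -22.3°C.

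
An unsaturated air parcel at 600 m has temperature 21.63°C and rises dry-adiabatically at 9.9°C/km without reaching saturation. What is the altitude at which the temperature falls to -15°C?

4300 m

Height above start = (21.63 − (-15)) / 9.9 = 3.7 km
Altitude = 600 m + 3700 m = 4300 m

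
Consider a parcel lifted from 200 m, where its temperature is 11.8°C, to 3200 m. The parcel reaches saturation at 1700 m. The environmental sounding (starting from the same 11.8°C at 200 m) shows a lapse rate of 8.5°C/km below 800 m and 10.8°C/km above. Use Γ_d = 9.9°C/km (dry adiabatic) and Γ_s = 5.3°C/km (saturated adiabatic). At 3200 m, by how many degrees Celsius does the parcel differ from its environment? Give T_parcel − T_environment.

+8.22°C (parcel warmer than environment)

Parcel:
  From 200 m to 1700 m (dry): cools by 9.9 × 1.5 = 14.85°C, giving -3.05°C.
  From 1700 m to 3200 m (saturated): cools by 5.3 × 1.5 = 7.95°C, giving -11°C.
Environment:
  From 200 m to 800 m (environment, lower layer): cools by 8.5 × 0.6 = 5.1°C, giving 6.7°C.
  From 800 m to 3200 m (environment, upper layer): cools by 10.8 × 2.4 = 25.92°C, giving -19.22°C.
T_parcel − T_env = -11 − (-19.22) = +8.22°C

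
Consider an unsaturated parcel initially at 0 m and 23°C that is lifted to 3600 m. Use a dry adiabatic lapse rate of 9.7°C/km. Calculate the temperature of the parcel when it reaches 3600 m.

-11.92°C

0–3600 m, dry adiabatic: Δz = 3.6 km ⇒ ΔT = -34.92°C; T = -11.92°C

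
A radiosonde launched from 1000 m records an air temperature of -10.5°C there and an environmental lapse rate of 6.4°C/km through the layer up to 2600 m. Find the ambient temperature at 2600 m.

1000–2600 m, environmental: Δz = 1.6 km ⇒ ΔT = -10.24°C; T = -20.74°C

-20.74°C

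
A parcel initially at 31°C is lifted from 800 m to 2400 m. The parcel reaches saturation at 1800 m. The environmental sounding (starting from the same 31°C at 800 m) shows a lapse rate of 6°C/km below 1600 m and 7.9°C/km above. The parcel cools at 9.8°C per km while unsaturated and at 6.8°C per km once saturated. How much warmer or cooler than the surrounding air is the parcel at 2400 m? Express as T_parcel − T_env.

Parcel:
  800 → 1800 m (dry, 9.8°C/km): ΔT = -9.8 × 1 = -9.8°C → T = 21.2°C
  1800 → 2400 m (saturated, 6.8°C/km): ΔT = -6.8 × 0.6 = -4.08°C → T = 17.12°C
Environment:
  800 → 1600 m (environment, lower layer, 6°C/km): ΔT = -6 × 0.8 = -4.8°C → T = 26.2°C
  1600 → 2400 m (environment, upper layer, 7.9°C/km): ΔT = -7.9 × 0.8 = -6.32°C → T = 19.88°C
T_parcel − T_env = 17.12 − 19.88 = -2.76°C

-2.76°C (parcel cooler than environment)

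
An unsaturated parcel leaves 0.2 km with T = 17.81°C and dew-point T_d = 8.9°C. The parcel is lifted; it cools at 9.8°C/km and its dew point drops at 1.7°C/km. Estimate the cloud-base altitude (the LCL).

T and T_d converge at 9.8 − 1.7 = 8.1°C per km
Height above start = (17.81 − 8.9) / 8.1 = 1.1 km
LCL altitude = 200 m + 1100 m = 1300 m

1.3 km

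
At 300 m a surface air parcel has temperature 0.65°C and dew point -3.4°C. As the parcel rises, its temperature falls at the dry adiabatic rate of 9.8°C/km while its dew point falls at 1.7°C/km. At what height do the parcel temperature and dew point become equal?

T and T_d converge at 9.8 − 1.7 = 8.1°C per km
Height above start = (0.65 − (-3.4)) / 8.1 = 0.5 km
LCL altitude = 300 m + 500 m = 800 m

800 m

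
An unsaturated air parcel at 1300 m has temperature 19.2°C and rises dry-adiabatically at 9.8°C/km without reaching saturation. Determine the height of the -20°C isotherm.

Height above start = (19.2 − (-20)) / 9.8 = 4 km
Altitude = 1300 m + 4000 m = 5300 m

5300 m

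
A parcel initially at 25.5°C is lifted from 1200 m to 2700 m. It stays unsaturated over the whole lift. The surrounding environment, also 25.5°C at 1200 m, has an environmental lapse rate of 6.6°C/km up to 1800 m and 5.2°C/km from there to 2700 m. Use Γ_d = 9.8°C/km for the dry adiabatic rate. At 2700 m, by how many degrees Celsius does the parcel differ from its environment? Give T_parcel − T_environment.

Parcel:
  From 1200 m to 2700 m (dry): cools by 9.8 × 1.5 = 14.7°C, giving 10.8°C.
Environment:
  From 1200 m to 1800 m (environment, lower layer): cools by 6.6 × 0.6 = 3.96°C, giving 21.54°C.
  From 1800 m to 2700 m (environment, upper layer): cools by 5.2 × 0.9 = 4.68°C, giving 16.86°C.
T_parcel − T_env = 10.8 − 16.86 = -6.06°C

-6.06°C (parcel cooler than environment)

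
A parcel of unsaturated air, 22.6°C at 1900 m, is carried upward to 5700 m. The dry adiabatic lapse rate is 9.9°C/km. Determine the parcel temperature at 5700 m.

-15.02°C

Dry adiabatic to 5700 m: -9.9 × 3.8 km = -37.62°C, so T = -15.02°C.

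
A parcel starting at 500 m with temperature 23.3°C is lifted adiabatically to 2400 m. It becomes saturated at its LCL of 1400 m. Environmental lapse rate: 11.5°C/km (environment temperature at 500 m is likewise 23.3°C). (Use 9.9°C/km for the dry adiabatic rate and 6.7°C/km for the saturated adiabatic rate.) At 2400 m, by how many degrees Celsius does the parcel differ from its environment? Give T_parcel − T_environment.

+6.24°C (parcel warmer than environment)

Parcel:
  From 500 m to 1400 m (dry): cools by 9.9 × 0.9 = 8.91°C, giving 14.39°C.
  From 1400 m to 2400 m (saturated): cools by 6.7 × 1 = 6.7°C, giving 7.69°C.
Environment:
  From 500 m to 2400 m (environment): cools by 11.5 × 1.9 = 21.85°C, giving 1.45°C.
T_parcel − T_env = 7.69 − 1.45 = +6.24°C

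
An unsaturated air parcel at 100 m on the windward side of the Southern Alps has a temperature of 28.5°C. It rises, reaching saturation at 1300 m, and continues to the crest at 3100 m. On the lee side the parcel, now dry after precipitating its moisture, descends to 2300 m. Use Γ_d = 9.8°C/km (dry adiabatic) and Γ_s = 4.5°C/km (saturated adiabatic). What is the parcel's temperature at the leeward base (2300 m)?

Dry to 1300 m: -9.8 × 1.2 km = -11.76°C, so T = 16.74°C.
Saturated to 3100 m: -4.5 × 1.8 km = -8.1°C, so T = 8.64°C.
Dry descent to 2300 m: +9.8 × 0.8 km = +7.84°C, so T = 16.48°C.

16.48°C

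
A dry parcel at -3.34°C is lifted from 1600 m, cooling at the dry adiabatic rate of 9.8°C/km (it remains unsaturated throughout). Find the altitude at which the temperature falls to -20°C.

3300 m

Height above start = (-3.34 − (-20)) / 9.8 = 1.7 km
Altitude = 1600 m + 1700 m = 3300 m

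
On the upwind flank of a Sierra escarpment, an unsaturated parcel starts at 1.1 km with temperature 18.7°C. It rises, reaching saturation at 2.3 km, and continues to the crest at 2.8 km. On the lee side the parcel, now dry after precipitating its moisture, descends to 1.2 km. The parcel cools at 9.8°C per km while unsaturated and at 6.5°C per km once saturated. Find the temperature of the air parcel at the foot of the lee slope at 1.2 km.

1100–2300 m, dry: Δz = 1.2 km ⇒ ΔT = -11.76°C; T = 6.94°C
2300–2800 m, saturated: Δz = 0.5 km ⇒ ΔT = -3.25°C; T = 3.69°C
2800–1200 m, dry descent: Δz = 1.6 km ⇒ ΔT = +15.68°C; T = 19.37°C

19.37°C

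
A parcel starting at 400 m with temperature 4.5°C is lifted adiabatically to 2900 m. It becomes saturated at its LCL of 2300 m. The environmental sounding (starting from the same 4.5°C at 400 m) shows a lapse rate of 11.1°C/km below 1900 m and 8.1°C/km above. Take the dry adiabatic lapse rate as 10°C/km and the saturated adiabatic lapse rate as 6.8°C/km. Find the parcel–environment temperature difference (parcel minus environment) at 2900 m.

+1.67°C (parcel warmer than environment)

Parcel:
  Dry to 2300 m: -10 × 1.9 km = -19°C, so T = -14.5°C.
  Saturated to 2900 m: -6.8 × 0.6 km = -4.08°C, so T = -18.58°C.
Environment:
  Environment, lower layer to 1900 m: -11.1 × 1.5 km = -16.65°C, so T = -12.15°C.
  Environment, upper layer to 2900 m: -8.1 × 1 km = -8.1°C, so T = -20.25°C.
T_parcel − T_env = -18.58 − (-20.25) = +1.67°C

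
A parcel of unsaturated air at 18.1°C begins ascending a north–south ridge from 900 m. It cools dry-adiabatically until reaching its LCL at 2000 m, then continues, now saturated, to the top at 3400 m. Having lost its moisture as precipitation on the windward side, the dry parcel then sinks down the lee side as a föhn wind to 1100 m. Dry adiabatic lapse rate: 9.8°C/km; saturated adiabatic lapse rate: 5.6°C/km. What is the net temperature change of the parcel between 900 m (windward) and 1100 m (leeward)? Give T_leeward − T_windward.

+3.92°C

900 → 2000 m (dry, 9.8°C/km): ΔT = -9.8 × 1.1 = -10.78°C → T = 7.32°C
2000 → 3400 m (saturated, 5.6°C/km): ΔT = -5.6 × 1.4 = -7.84°C → T = -0.52°C
3400 → 1100 m (dry descent, 9.8°C/km): ΔT = +9.8 × 2.3 = +22.54°C → T = 22.02°C
Net change vs windward start: 22.02 − 18.1 = +3.92°C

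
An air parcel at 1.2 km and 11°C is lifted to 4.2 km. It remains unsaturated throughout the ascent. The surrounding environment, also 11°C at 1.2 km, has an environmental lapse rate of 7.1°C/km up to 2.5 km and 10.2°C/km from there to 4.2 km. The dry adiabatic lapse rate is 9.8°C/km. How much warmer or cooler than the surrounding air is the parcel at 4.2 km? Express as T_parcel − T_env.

Parcel:
  Dry to 4200 m: -9.8 × 3 km = -29.4°C, so T = -18.4°C.
Environment:
  Environment, lower layer to 2500 m: -7.1 × 1.3 km = -9.23°C, so T = 1.77°C.
  Environment, upper layer to 4200 m: -10.2 × 1.7 km = -17.34°C, so T = -15.57°C.
T_parcel − T_env = -18.4 − (-15.57) = -2.83°C

-2.83°C (parcel cooler than environment)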